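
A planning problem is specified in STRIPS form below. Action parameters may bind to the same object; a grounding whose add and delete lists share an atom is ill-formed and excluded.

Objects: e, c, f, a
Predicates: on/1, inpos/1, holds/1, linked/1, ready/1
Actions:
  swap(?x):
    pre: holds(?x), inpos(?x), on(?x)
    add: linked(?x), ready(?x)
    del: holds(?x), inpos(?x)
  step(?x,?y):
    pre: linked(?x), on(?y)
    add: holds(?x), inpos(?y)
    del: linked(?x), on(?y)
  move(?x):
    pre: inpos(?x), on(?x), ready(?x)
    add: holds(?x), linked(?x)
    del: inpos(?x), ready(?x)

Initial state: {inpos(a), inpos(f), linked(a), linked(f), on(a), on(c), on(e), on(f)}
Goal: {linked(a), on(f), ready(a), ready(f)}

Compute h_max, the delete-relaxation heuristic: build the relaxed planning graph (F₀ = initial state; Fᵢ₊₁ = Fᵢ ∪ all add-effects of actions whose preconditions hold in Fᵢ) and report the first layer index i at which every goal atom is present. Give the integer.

2

F0 = init (8 atoms)
F1 = F0 ∪ {holds(a), holds(f), inpos(c), inpos(e)}  (12 atoms)
F2 = F1 ∪ {ready(a), ready(f)}  (14 atoms)
goal ⊆ F2  ⇒  h_max = 2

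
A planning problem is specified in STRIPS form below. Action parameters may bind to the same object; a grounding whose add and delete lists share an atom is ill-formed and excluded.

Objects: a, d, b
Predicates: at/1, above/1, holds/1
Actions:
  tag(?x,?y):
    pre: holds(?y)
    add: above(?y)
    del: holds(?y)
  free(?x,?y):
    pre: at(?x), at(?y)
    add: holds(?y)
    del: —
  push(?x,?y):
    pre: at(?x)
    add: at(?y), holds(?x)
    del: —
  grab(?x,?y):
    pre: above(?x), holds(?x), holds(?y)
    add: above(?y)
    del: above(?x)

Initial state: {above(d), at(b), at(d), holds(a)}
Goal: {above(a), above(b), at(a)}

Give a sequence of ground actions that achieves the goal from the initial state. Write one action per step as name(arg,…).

1. tag(a,a)  →  {above(a), above(d), at(b), at(d)}
2. push(b,a)  →  {above(a), above(d), at(a), at(b), at(d), holds(b)}
3. tag(a,b)  →  {above(a), above(b), above(d), at(a), at(b), at(d)}

tag(a,a); push(b,a); tag(a,b)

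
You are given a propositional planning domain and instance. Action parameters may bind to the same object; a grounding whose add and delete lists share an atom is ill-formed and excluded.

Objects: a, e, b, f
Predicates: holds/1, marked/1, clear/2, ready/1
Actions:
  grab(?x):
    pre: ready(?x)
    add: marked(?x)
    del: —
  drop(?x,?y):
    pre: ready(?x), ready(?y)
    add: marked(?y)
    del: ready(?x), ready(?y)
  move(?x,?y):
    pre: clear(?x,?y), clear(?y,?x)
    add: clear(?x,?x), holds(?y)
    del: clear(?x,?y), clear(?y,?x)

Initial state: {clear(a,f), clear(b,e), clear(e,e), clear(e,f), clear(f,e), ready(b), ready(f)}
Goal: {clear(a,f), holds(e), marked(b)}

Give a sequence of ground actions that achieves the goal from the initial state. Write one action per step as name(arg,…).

grab(b); move(f,e)

1. grab(b)  →  {clear(a,f), clear(b,e), clear(e,e), clear(e,f), clear(f,e), marked(b), ready(b), ready(f)}
2. move(f,e)  →  {clear(a,f), clear(b,e), clear(e,e), clear(f,f), holds(e), marked(b), ready(b), ready(f)}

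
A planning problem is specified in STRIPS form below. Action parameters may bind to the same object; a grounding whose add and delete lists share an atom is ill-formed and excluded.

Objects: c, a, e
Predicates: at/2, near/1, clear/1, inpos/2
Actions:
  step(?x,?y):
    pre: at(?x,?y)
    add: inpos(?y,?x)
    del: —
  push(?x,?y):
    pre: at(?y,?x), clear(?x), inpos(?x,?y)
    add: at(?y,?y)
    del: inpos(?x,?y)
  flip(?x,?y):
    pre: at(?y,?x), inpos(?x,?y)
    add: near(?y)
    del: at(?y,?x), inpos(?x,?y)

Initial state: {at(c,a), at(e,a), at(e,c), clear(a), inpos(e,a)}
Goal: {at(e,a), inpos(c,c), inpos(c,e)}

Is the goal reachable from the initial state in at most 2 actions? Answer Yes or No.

No

1. step(c,a)  →  {at(c,a), at(e,a), at(e,c), clear(a), inpos(a,c), inpos(e,a)}
2. step(e,c)  →  {at(c,a), at(e,a), at(e,c), clear(a), inpos(a,c), inpos(c,e), inpos(e,a)}
3. push(a,c)  →  {at(c,a), at(c,c), at(e,a), at(e,c), clear(a), inpos(c,e), inpos(e,a)}
4. step(c,c)  →  {at(c,a), at(c,c), at(e,a), at(e,c), clear(a), inpos(c,c), inpos(c,e), inpos(e,a)}
optimal plan length = 4; 4 > 2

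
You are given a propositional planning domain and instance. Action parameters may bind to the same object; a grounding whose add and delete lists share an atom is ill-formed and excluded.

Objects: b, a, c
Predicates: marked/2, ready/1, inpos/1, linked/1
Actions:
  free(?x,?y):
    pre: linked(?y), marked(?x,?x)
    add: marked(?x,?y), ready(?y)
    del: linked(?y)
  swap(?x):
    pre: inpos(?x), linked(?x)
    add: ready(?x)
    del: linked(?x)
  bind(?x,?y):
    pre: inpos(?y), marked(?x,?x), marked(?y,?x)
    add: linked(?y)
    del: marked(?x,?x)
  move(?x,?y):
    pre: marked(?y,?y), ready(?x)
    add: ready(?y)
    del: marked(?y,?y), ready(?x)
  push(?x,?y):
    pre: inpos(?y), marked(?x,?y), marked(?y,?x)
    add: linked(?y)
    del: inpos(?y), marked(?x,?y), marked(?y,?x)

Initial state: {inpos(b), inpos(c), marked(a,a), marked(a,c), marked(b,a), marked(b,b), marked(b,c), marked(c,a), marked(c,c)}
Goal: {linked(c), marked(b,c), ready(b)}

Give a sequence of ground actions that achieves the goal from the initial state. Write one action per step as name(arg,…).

bind(b,b); free(a,b); bind(a,c)

1. bind(b,b)  →  {inpos(b), inpos(c), linked(b), marked(a,a), marked(a,c), marked(b,a), marked(b,c), marked(c,a), marked(c,c)}
2. free(a,b)  →  {inpos(b), inpos(c), marked(a,a), marked(a,b), marked(a,c), marked(b,a), marked(b,c), marked(c,a), marked(c,c), ready(b)}
3. bind(a,c)  →  {inpos(b), inpos(c), linked(c), marked(a,b), marked(a,c), marked(b,a), marked(b,c), marked(c,a), marked(c,c), ready(b)}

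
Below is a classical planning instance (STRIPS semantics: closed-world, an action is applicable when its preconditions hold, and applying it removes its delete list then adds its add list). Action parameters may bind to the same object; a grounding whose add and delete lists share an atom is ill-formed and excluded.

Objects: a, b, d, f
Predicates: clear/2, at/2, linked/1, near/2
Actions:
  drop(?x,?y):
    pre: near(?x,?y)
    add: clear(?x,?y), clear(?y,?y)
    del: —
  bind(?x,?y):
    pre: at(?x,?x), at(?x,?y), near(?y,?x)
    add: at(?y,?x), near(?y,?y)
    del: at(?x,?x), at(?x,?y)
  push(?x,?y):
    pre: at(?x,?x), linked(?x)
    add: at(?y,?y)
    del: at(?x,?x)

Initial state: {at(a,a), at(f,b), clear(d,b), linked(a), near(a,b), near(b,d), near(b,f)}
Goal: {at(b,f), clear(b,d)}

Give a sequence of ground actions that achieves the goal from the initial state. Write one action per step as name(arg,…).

drop(b,d); push(a,f); bind(f,b)

1. drop(b,d)  →  {at(a,a), at(f,b), clear(b,d), clear(d,b), clear(d,d), linked(a), near(a,b), near(b,d), near(b,f)}
2. push(a,f)  →  {at(f,b), at(f,f), clear(b,d), clear(d,b), clear(d,d), linked(a), near(a,b), near(b,d), near(b,f)}
3. bind(f,b)  →  {at(b,f), clear(b,d), clear(d,b), clear(d,d), linked(a), near(a,b), near(b,b), near(b,d), near(b,f)}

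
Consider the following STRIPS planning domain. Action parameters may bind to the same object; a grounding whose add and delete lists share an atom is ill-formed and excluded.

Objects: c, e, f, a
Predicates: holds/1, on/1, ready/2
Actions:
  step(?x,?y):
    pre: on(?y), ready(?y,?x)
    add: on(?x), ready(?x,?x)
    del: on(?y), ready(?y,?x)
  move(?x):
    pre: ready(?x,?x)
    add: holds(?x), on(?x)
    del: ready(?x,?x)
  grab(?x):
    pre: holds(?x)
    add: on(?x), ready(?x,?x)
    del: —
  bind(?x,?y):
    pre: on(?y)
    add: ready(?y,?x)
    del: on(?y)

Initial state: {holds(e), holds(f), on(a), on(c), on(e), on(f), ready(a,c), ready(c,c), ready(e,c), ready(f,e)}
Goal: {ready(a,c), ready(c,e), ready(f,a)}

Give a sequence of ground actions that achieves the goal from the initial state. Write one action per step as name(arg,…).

bind(e,c); bind(a,f)

1. bind(e,c)  →  {holds(e), holds(f), on(a), on(e), on(f), ready(a,c), ready(c,c), ready(c,e), ready(e,c), ready(f,e)}
2. bind(a,f)  →  {holds(e), holds(f), on(a), on(e), ready(a,c), ready(c,c), ready(c,e), ready(e,c), ready(f,a), ready(f,e)}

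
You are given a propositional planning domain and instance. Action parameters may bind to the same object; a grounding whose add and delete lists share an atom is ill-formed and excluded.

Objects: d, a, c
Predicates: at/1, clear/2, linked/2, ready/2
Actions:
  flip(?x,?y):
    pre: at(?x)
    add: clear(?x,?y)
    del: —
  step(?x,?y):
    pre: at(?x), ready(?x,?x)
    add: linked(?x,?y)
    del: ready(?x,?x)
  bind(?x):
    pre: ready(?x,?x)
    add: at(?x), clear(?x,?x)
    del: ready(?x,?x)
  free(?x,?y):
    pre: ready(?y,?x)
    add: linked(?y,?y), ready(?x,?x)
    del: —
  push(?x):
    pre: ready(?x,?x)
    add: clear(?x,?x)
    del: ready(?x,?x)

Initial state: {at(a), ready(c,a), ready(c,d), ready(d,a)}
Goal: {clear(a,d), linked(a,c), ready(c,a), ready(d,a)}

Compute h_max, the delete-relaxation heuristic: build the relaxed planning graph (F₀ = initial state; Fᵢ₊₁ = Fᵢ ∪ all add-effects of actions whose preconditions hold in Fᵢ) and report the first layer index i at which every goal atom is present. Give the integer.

F0 = init (4 atoms)
F1 = F0 ∪ {clear(a,a), clear(a,c), clear(a,d), linked(c,c), linked(d,d), ready(a,a), ready(d,d)}  (11 atoms)
F2 = F1 ∪ {at(d), clear(d,d), linked(a,a), linked(a,c), linked(a,d)}  (16 atoms)
goal ⊆ F2  ⇒  h_max = 2

2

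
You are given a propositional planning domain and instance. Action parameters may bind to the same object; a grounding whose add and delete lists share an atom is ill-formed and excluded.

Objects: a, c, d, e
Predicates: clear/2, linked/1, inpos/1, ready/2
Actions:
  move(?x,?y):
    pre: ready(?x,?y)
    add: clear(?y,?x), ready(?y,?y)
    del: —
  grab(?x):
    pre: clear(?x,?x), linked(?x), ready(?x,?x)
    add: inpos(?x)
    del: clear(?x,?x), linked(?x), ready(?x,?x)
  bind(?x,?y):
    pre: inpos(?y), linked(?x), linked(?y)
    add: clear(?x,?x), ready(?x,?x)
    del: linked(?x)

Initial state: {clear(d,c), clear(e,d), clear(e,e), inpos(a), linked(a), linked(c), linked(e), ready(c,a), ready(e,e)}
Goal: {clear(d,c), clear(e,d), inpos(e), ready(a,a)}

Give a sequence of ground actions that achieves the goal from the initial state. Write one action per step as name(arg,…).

1. move(c,a)  →  {clear(a,c), clear(d,c), clear(e,d), clear(e,e), inpos(a), linked(a), linked(c), linked(e), ready(a,a), ready(c,a), ready(e,e)}
2. grab(e)  →  {clear(a,c), clear(d,c), clear(e,d), inpos(a), inpos(e), linked(a), linked(c), ready(a,a), ready(c,a)}

move(c,a); grab(e)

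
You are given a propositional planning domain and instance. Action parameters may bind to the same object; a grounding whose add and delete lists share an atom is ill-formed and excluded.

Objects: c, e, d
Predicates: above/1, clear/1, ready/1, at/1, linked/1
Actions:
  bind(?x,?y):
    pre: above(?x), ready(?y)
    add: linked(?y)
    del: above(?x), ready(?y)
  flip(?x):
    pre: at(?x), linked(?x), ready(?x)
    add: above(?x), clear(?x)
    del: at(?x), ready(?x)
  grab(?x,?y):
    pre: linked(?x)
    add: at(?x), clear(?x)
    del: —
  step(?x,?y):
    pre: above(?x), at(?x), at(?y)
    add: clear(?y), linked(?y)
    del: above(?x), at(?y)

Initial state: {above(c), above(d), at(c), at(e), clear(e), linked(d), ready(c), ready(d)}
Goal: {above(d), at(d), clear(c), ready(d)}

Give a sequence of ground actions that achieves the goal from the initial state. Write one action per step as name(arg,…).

grab(d,c); step(c,c)

1. grab(d,c)  →  {above(c), above(d), at(c), at(d), at(e), clear(d), clear(e), linked(d), ready(c), ready(d)}
2. step(c,c)  →  {above(d), at(d), at(e), clear(c), clear(d), clear(e), linked(c), linked(d), ready(c), ready(d)}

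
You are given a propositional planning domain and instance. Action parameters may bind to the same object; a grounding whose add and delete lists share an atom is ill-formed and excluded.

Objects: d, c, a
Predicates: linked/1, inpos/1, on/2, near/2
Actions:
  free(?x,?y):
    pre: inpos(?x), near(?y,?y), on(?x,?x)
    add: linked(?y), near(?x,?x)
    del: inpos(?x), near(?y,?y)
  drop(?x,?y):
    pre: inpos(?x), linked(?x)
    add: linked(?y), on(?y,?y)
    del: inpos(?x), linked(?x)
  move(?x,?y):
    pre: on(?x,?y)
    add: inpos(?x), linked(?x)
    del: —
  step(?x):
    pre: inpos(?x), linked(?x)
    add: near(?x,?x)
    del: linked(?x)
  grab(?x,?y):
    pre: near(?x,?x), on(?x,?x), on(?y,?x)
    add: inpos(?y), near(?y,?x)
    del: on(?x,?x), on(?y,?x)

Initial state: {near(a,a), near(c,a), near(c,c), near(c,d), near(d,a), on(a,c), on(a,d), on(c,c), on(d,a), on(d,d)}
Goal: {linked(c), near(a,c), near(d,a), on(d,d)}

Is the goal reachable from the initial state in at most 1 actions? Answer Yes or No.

No

1. move(c,c)  →  {inpos(c), linked(c), near(a,a), near(c,a), near(c,c), near(c,d), near(d,a), on(a,c), on(a,d), on(c,c), on(d,a), on(d,d)}
2. grab(c,a)  →  {inpos(a), inpos(c), linked(c), near(a,a), near(a,c), near(c,a), near(c,c), near(c,d), near(d,a), on(a,d), on(d,a), on(d,d)}
optimal plan length = 2; 2 > 1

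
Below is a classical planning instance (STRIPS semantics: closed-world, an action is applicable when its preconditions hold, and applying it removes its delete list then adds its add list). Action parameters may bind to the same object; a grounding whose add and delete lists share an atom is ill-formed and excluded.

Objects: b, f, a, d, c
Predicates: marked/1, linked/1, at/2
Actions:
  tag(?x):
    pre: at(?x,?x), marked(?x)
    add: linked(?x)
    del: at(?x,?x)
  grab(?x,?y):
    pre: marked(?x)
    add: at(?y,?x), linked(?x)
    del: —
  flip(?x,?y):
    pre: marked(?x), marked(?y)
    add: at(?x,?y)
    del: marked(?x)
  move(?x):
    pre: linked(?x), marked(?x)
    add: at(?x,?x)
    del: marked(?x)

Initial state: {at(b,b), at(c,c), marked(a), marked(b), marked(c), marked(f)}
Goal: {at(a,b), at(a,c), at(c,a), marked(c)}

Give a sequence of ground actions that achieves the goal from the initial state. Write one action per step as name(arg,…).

grab(b,a); grab(a,c); grab(c,a)

1. grab(b,a)  →  {at(a,b), at(b,b), at(c,c), linked(b), marked(a), marked(b), marked(c), marked(f)}
2. grab(a,c)  →  {at(a,b), at(b,b), at(c,a), at(c,c), linked(a), linked(b), marked(a), marked(b), marked(c), marked(f)}
3. grab(c,a)  →  {at(a,b), at(a,c), at(b,b), at(c,a), at(c,c), linked(a), linked(b), linked(c), marked(a), marked(b), marked(c), marked(f)}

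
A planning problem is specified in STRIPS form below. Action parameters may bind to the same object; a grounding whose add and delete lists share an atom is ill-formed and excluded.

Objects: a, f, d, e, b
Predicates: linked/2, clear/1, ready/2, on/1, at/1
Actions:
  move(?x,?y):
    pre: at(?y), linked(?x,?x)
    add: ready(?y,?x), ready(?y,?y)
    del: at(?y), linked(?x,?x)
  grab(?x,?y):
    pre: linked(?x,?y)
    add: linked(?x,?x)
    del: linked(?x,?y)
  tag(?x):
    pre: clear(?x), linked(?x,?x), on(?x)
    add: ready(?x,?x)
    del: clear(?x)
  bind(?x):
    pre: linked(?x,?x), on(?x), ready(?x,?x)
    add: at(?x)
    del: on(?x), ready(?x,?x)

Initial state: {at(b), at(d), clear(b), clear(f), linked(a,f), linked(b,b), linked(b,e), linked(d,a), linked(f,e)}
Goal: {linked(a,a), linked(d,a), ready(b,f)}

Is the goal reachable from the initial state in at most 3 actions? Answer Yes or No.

Yes

1. grab(a,f)  →  {at(b), at(d), clear(b), clear(f), linked(a,a), linked(b,b), linked(b,e), linked(d,a), linked(f,e)}
2. grab(f,e)  →  {at(b), at(d), clear(b), clear(f), linked(a,a), linked(b,b), linked(b,e), linked(d,a), linked(f,f)}
3. move(f,b)  →  {at(d), clear(b), clear(f), linked(a,a), linked(b,b), linked(b,e), linked(d,a), ready(b,b), ready(b,f)}
optimal plan length = 3; 3 ≤ 3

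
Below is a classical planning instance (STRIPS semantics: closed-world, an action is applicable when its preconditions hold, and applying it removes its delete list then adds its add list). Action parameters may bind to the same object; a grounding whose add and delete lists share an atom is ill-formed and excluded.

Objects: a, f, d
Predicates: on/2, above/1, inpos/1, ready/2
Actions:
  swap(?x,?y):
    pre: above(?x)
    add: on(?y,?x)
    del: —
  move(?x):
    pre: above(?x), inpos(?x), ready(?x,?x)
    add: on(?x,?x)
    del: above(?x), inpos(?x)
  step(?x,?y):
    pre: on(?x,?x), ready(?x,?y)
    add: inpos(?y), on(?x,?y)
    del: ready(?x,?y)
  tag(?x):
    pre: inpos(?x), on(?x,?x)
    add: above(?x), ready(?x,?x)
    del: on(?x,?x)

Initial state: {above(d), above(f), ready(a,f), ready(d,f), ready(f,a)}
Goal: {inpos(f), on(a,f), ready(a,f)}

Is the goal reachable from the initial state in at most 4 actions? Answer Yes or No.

Yes

1. swap(f,a)  →  {above(d), above(f), on(a,f), ready(a,f), ready(d,f), ready(f,a)}
2. swap(d,d)  →  {above(d), above(f), on(a,f), on(d,d), ready(a,f), ready(d,f), ready(f,a)}
3. step(d,f)  →  {above(d), above(f), inpos(f), on(a,f), on(d,d), on(d,f), ready(a,f), ready(f,a)}
optimal plan length = 3; 3 ≤ 4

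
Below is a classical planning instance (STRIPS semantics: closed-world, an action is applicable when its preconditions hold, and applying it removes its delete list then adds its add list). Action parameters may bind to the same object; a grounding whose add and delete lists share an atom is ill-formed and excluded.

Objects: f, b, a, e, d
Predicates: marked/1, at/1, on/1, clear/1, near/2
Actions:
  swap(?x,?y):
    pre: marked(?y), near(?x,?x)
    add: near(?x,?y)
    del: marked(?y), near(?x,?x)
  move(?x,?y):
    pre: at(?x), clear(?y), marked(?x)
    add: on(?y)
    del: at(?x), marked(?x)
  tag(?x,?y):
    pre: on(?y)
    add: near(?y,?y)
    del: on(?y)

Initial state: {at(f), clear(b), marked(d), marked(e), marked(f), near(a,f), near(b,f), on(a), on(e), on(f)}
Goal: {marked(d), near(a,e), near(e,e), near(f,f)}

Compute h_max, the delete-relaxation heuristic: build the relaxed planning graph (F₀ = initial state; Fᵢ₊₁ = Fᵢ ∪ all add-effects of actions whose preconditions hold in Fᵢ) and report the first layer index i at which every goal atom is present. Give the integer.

2

F0 = init (10 atoms)
F1 = F0 ∪ {near(a,a), near(e,e), near(f,f), on(b)}  (14 atoms)
F2 = F1 ∪ {near(a,d), near(a,e), near(b,b), near(e,d), near(e,f), near(f,d), near(f,e)}  (21 atoms)
goal ⊆ F2  ⇒  h_max = 2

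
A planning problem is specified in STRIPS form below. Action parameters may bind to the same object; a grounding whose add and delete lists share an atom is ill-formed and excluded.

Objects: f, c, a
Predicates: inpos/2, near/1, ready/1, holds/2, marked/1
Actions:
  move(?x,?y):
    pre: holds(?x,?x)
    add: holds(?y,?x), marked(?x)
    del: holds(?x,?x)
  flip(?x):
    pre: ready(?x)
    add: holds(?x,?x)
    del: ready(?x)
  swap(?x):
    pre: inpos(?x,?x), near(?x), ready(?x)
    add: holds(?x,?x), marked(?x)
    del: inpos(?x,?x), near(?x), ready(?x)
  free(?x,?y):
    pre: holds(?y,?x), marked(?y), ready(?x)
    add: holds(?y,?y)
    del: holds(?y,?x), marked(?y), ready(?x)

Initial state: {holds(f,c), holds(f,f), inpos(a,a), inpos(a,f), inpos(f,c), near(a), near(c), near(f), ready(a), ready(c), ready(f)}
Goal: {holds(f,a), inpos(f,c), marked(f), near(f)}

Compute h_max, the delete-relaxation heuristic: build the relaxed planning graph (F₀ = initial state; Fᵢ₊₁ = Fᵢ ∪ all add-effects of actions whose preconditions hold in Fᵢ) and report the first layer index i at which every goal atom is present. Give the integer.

2

F0 = init (11 atoms)
F1 = F0 ∪ {holds(a,a), holds(a,f), holds(c,c), holds(c,f), marked(a), marked(f)}  (17 atoms)
F2 = F1 ∪ {holds(a,c), holds(c,a), holds(f,a), marked(c)}  (21 atoms)
goal ⊆ F2  ⇒  h_max = 2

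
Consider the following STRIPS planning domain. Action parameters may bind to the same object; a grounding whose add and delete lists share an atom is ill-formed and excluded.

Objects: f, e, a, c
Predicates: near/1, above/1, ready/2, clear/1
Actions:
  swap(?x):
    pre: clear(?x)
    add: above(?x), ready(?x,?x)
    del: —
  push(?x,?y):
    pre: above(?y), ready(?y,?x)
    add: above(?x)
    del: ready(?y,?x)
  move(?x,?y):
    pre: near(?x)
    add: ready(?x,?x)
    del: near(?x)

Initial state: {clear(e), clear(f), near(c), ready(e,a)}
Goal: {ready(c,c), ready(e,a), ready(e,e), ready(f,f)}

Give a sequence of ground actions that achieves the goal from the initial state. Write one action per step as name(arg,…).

1. swap(f)  →  {above(f), clear(e), clear(f), near(c), ready(e,a), ready(f,f)}
2. swap(e)  →  {above(e), above(f), clear(e), clear(f), near(c), ready(e,a), ready(e,e), ready(f,f)}
3. move(c,f)  →  {above(e), above(f), clear(e), clear(f), ready(c,c), ready(e,a), ready(e,e), ready(f,f)}

swap(f); swap(e); move(c,f)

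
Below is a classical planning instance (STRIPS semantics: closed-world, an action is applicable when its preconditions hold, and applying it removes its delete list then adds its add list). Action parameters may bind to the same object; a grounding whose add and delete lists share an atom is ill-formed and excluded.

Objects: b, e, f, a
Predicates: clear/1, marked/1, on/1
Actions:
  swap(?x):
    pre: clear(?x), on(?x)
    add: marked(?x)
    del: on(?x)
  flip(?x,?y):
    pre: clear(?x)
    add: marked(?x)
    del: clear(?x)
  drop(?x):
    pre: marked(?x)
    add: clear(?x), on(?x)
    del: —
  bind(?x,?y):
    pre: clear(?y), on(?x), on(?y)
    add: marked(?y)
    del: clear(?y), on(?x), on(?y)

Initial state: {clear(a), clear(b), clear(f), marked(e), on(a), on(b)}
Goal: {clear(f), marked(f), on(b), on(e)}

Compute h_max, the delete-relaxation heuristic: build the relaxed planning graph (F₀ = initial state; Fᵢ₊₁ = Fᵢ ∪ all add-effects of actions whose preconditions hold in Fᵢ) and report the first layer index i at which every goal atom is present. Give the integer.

F0 = init (6 atoms)
F1 = F0 ∪ {clear(e), marked(a), marked(b), marked(f), on(e)}  (11 atoms)
goal ⊆ F1  ⇒  h_max = 1

1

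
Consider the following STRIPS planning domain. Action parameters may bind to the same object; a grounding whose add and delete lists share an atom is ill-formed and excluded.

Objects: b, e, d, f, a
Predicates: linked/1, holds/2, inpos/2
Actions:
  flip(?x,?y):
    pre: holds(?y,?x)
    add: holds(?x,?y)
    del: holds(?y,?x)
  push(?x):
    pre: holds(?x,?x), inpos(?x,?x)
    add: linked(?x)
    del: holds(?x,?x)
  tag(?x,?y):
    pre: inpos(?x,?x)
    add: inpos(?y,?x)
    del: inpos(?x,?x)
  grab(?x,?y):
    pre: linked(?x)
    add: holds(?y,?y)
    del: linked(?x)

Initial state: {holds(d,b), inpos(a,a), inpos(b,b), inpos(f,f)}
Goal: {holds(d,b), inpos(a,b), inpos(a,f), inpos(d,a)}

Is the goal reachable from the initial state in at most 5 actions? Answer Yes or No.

Yes

1. tag(b,a)  →  {holds(d,b), inpos(a,a), inpos(a,b), inpos(f,f)}
2. tag(f,a)  →  {holds(d,b), inpos(a,a), inpos(a,b), inpos(a,f)}
3. tag(a,d)  →  {holds(d,b), inpos(a,b), inpos(a,f), inpos(d,a)}
optimal plan length = 3; 3 ≤ 5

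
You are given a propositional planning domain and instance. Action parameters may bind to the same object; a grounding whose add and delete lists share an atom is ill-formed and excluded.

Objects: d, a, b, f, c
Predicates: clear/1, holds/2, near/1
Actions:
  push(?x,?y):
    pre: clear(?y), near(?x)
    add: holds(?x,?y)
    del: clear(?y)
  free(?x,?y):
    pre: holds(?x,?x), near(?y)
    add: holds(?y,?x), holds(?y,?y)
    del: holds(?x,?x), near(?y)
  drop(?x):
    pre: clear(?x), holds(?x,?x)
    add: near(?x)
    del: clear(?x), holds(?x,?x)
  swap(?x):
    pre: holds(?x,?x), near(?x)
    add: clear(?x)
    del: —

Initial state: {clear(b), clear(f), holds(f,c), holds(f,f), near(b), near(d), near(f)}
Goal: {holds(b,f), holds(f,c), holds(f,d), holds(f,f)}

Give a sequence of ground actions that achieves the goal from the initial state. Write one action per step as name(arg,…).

1. push(b,f)  →  {clear(b), holds(b,f), holds(f,c), holds(f,f), near(b), near(d), near(f)}
2. free(f,d)  →  {clear(b), holds(b,f), holds(d,d), holds(d,f), holds(f,c), near(b), near(f)}
3. free(d,f)  →  {clear(b), holds(b,f), holds(d,f), holds(f,c), holds(f,d), holds(f,f), near(b)}

push(b,f); free(f,d); free(d,f)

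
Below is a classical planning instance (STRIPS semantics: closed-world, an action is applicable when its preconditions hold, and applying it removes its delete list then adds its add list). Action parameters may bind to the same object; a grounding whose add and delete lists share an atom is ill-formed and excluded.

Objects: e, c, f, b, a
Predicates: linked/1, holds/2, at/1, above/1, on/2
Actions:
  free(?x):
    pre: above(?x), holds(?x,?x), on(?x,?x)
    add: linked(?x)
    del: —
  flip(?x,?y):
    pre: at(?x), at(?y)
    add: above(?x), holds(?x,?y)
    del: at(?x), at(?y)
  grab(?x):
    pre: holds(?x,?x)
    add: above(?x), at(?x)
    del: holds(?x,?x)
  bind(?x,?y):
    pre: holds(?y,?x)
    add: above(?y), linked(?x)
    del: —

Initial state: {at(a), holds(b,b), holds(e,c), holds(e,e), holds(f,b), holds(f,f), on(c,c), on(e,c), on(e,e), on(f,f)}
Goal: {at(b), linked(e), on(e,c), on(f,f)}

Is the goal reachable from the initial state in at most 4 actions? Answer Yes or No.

1. grab(b)  →  {above(b), at(a), at(b), holds(e,c), holds(e,e), holds(f,b), holds(f,f), on(c,c), on(e,c), on(e,e), on(f,f)}
2. bind(e,e)  →  {above(b), above(e), at(a), at(b), holds(e,c), holds(e,e), holds(f,b), holds(f,f), linked(e), on(c,c), on(e,c), on(e,e), on(f,f)}
optimal plan length = 2; 2 ≤ 4

Yes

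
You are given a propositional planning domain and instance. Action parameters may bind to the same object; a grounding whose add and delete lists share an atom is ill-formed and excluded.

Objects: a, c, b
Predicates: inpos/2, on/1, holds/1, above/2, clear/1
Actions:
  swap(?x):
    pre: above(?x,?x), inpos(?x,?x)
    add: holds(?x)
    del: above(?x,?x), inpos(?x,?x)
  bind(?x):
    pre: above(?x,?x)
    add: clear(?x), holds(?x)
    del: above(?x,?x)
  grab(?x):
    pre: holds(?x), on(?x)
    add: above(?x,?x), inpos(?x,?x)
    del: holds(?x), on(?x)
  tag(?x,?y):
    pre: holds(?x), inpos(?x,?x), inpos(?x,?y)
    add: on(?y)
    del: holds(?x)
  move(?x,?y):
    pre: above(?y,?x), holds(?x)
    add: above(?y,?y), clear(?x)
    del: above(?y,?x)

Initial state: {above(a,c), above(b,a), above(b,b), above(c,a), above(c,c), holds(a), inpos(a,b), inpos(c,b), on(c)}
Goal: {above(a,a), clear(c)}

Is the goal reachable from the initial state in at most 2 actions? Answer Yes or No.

1. bind(c)  →  {above(a,c), above(b,a), above(b,b), above(c,a), clear(c), holds(a), holds(c), inpos(a,b), inpos(c,b), on(c)}
2. move(c,a)  →  {above(a,a), above(b,a), above(b,b), above(c,a), clear(c), holds(a), holds(c), inpos(a,b), inpos(c,b), on(c)}
optimal plan length = 2; 2 ≤ 2

Yes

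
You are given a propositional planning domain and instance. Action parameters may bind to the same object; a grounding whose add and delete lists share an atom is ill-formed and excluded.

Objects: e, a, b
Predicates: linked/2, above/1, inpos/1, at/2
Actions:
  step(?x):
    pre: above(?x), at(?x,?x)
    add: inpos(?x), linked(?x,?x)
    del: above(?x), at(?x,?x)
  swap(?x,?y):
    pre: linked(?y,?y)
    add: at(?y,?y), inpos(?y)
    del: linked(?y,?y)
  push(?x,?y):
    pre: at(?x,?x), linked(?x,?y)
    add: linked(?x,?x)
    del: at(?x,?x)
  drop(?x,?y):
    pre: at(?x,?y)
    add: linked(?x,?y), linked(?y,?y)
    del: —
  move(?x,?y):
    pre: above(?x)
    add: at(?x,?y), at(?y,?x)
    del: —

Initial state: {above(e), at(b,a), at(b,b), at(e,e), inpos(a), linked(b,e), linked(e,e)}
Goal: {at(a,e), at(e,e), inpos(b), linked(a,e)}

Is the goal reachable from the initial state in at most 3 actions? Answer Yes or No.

1. push(b,e)  →  {above(e), at(b,a), at(e,e), inpos(a), linked(b,b), linked(b,e), linked(e,e)}
2. swap(e,b)  →  {above(e), at(b,a), at(b,b), at(e,e), inpos(a), inpos(b), linked(b,e), linked(e,e)}
3. move(e,a)  →  {above(e), at(a,e), at(b,a), at(b,b), at(e,a), at(e,e), inpos(a), inpos(b), linked(b,e), linked(e,e)}
4. drop(a,e)  →  {above(e), at(a,e), at(b,a), at(b,b), at(e,a), at(e,e), inpos(a), inpos(b), linked(a,e), linked(b,e), linked(e,e)}
optimal plan length = 4; 4 > 3

No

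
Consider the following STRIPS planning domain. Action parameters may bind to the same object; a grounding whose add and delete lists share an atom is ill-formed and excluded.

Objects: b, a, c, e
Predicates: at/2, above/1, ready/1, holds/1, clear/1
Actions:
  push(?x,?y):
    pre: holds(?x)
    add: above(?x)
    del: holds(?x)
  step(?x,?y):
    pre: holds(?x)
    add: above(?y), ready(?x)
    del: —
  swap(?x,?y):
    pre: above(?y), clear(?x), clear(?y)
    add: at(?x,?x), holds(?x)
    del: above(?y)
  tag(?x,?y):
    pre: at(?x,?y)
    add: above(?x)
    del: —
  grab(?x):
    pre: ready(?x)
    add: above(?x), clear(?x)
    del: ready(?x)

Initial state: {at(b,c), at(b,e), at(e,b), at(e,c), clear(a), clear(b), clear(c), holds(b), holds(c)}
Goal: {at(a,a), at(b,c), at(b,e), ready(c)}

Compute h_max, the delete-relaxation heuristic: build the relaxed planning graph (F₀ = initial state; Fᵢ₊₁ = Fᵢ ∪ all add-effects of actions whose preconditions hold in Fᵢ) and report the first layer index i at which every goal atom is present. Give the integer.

F0 = init (9 atoms)
F1 = F0 ∪ {above(a), above(b), above(c), above(e), ready(b), ready(c)}  (15 atoms)
F2 = F1 ∪ {at(a,a), at(b,b), at(c,c), holds(a)}  (19 atoms)
goal ⊆ F2  ⇒  h_max = 2

2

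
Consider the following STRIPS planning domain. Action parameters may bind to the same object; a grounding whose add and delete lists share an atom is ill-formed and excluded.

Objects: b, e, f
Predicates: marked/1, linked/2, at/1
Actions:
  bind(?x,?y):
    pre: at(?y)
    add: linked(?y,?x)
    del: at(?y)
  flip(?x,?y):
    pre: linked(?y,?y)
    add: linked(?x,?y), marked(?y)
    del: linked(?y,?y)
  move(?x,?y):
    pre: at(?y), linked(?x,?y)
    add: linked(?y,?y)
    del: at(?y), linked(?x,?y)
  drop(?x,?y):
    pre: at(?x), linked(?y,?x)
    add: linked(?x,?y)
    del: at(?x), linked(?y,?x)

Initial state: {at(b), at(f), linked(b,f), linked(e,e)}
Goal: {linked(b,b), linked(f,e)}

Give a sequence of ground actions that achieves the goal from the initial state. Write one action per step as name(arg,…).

bind(b,b); bind(e,f)

1. bind(b,b)  →  {at(f), linked(b,b), linked(b,f), linked(e,e)}
2. bind(e,f)  →  {linked(b,b), linked(b,f), linked(e,e), linked(f,e)}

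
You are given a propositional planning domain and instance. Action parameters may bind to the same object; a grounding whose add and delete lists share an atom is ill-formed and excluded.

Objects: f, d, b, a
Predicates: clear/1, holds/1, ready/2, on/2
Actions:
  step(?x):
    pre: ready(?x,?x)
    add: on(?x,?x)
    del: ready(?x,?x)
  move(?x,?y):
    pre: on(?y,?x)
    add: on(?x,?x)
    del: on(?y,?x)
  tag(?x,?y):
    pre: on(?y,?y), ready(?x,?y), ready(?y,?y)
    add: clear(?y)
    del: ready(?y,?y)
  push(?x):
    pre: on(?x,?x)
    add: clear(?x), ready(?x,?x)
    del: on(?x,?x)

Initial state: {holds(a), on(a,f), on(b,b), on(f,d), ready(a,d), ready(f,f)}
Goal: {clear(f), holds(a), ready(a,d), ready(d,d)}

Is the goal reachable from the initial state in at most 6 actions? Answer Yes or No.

Yes

1. step(f)  →  {holds(a), on(a,f), on(b,b), on(f,d), on(f,f), ready(a,d)}
2. move(d,f)  →  {holds(a), on(a,f), on(b,b), on(d,d), on(f,f), ready(a,d)}
3. push(f)  →  {clear(f), holds(a), on(a,f), on(b,b), on(d,d), ready(a,d), ready(f,f)}
4. push(d)  →  {clear(d), clear(f), holds(a), on(a,f), on(b,b), ready(a,d), ready(d,d), ready(f,f)}
optimal plan length = 4; 4 ≤ 6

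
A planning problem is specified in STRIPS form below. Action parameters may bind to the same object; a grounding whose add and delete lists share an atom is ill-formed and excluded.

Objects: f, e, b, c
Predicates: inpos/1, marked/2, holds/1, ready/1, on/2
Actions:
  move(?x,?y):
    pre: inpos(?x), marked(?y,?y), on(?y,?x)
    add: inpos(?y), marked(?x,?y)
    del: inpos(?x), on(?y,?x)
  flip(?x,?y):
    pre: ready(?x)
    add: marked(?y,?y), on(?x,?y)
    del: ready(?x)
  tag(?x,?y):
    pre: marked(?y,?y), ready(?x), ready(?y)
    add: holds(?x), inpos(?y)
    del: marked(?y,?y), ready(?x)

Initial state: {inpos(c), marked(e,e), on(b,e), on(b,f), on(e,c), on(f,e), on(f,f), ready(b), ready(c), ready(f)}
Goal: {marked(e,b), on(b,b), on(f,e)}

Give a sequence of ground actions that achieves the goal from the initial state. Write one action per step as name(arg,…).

move(c,e); flip(b,b); move(e,b)

1. move(c,e)  →  {inpos(e), marked(c,e), marked(e,e), on(b,e), on(b,f), on(f,e), on(f,f), ready(b), ready(c), ready(f)}
2. flip(b,b)  →  {inpos(e), marked(b,b), marked(c,e), marked(e,e), on(b,b), on(b,e), on(b,f), on(f,e), on(f,f), ready(c), ready(f)}
3. move(e,b)  →  {inpos(b), marked(b,b), marked(c,e), marked(e,b), marked(e,e), on(b,b), on(b,f), on(f,e), on(f,f), ready(c), ready(f)}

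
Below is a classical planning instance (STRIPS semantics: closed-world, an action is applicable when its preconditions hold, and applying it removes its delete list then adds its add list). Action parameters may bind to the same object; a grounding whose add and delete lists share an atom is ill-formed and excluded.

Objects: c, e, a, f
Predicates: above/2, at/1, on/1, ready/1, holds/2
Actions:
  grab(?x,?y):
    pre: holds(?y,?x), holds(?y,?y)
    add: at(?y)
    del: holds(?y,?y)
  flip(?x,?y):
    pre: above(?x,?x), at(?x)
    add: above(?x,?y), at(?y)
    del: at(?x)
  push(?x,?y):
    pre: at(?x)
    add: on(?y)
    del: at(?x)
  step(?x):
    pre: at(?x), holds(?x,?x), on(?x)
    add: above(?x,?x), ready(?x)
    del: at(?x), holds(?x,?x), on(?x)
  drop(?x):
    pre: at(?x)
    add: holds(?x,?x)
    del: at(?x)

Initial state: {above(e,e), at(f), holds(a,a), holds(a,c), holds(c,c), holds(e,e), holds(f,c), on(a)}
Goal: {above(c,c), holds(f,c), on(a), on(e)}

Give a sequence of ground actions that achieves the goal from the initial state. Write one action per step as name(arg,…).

1. grab(c,a)  →  {above(e,e), at(a), at(f), holds(a,c), holds(c,c), holds(e,e), holds(f,c), on(a)}
2. grab(e,e)  →  {above(e,e), at(a), at(e), at(f), holds(a,c), holds(c,c), holds(f,c), on(a)}
3. flip(e,c)  →  {above(e,c), above(e,e), at(a), at(c), at(f), holds(a,c), holds(c,c), holds(f,c), on(a)}
4. push(a,c)  →  {above(e,c), above(e,e), at(c), at(f), holds(a,c), holds(c,c), holds(f,c), on(a), on(c)}
5. push(f,e)  →  {above(e,c), above(e,e), at(c), holds(a,c), holds(c,c), holds(f,c), on(a), on(c), on(e)}
6. step(c)  →  {above(c,c), above(e,c), above(e,e), holds(a,c), holds(f,c), on(a), on(e), ready(c)}

grab(c,a); grab(e,e); flip(e,c); push(a,c); push(f,e); step(c)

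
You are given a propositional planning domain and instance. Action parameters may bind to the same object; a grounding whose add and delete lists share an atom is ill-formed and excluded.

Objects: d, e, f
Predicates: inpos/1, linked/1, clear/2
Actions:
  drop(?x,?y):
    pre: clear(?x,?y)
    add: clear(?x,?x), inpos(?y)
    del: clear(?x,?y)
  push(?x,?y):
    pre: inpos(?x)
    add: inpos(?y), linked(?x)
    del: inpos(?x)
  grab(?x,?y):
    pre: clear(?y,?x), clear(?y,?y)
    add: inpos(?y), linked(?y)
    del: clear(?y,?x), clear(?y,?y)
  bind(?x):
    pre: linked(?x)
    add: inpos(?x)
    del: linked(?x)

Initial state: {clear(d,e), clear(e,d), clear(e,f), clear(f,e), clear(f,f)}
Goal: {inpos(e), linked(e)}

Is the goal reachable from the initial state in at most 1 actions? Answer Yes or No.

1. drop(e,d)  →  {clear(d,e), clear(e,e), clear(e,f), clear(f,e), clear(f,f), inpos(d)}
2. grab(e,e)  →  {clear(d,e), clear(e,f), clear(f,e), clear(f,f), inpos(d), inpos(e), linked(e)}
optimal plan length = 2; 2 > 1

No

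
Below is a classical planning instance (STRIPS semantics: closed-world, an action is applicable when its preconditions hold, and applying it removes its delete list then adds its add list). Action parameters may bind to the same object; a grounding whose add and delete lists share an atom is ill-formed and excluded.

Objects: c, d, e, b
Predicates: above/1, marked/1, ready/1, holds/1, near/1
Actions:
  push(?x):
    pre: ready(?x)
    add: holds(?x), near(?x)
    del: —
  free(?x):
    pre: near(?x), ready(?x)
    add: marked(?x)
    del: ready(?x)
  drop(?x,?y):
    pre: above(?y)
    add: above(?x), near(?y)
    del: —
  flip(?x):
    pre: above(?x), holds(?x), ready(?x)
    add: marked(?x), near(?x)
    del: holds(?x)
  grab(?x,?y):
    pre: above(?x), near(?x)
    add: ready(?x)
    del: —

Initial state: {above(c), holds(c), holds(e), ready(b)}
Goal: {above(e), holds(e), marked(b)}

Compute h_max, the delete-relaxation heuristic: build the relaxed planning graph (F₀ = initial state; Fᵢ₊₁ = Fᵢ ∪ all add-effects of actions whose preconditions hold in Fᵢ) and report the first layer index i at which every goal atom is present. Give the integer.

F0 = init (4 atoms)
F1 = F0 ∪ {above(b), above(d), above(e), holds(b), near(b), near(c)}  (10 atoms)
F2 = F1 ∪ {marked(b), near(d), near(e), ready(c)}  (14 atoms)
goal ⊆ F2  ⇒  h_max = 2

2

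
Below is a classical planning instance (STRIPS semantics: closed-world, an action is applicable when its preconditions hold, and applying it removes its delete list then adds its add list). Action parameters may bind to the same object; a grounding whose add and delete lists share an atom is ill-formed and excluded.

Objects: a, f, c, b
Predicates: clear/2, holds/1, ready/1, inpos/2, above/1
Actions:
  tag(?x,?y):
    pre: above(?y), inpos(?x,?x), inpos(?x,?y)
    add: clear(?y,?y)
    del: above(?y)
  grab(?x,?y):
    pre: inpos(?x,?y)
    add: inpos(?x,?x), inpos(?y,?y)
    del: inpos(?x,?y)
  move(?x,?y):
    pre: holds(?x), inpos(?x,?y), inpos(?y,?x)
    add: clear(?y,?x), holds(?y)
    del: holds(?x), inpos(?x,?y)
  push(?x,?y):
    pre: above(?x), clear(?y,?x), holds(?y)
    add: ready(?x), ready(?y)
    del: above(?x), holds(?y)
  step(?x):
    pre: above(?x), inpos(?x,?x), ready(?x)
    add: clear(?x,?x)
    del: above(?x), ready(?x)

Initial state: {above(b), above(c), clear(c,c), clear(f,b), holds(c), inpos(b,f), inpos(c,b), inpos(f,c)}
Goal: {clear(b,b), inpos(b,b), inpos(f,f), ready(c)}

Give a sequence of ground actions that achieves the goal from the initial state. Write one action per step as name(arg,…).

1. grab(b,f)  →  {above(b), above(c), clear(c,c), clear(f,b), holds(c), inpos(b,b), inpos(c,b), inpos(f,c), inpos(f,f)}
2. tag(b,b)  →  {above(c), clear(b,b), clear(c,c), clear(f,b), holds(c), inpos(b,b), inpos(c,b), inpos(f,c), inpos(f,f)}
3. push(c,c)  →  {clear(b,b), clear(c,c), clear(f,b), inpos(b,b), inpos(c,b), inpos(f,c), inpos(f,f), ready(c)}

grab(b,f); tag(b,b); push(c,c)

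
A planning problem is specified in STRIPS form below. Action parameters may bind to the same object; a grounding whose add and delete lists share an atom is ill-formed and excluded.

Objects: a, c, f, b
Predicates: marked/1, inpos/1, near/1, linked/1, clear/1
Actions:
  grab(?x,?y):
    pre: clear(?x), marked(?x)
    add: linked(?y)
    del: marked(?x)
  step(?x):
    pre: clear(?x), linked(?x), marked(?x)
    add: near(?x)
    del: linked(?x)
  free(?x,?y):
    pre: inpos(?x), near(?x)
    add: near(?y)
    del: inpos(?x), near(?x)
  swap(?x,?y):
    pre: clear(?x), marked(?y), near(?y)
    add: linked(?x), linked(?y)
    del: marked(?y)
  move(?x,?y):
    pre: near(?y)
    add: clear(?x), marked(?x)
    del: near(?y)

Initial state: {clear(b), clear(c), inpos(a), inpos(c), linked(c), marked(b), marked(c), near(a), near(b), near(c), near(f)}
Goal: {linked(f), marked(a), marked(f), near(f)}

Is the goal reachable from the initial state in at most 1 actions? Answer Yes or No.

No

1. grab(c,f)  →  {clear(b), clear(c), inpos(a), inpos(c), linked(c), linked(f), marked(b), near(a), near(b), near(c), near(f)}
2. move(a,a)  →  {clear(a), clear(b), clear(c), inpos(a), inpos(c), linked(c), linked(f), marked(a), marked(b), near(b), near(c), near(f)}
3. move(f,c)  →  {clear(a), clear(b), clear(c), clear(f), inpos(a), inpos(c), linked(c), linked(f), marked(a), marked(b), marked(f), near(b), near(f)}
optimal plan length = 3; 3 > 1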